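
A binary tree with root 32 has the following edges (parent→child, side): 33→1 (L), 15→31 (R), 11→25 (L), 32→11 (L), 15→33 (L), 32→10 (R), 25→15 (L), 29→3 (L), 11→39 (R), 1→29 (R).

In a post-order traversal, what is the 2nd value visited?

Post-order visits the left subtree, then the right subtree, then the node.
At 32: go left to 11.
  At 11: go left to 25.
    At 25: go left to 15.
      At 15: go left to 33.
        At 33: go left to 1.
          At 1: no left child.
          At 1: go right to 29.
            At 29: go left to 3.
              3 is a leaf — visit 3.
            At 29: no right child.
            Visit 29.
          Visit 1.
        At 33: no right child.
        Visit 33.
      At 15: go right to 31.
        31 is a leaf — visit 31.
      Visit 15.
    At 25: no right child.
    Visit 25.
  At 11: go right to 39.
    39 is a leaf — visit 39.
  Visit 11.
At 32: go right to 10.
  10 is a leaf — visit 10.
Visit 32.
Full post-order sequence: 3, 29, 1, 33, 31, 15, 25, 39, 11, 10, 32.

29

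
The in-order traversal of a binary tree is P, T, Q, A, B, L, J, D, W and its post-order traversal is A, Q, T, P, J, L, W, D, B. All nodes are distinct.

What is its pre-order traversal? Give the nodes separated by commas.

The last element of post-order is the root; it splits in-order into left and right subtrees.
Root B: left subtree has 4 nodes {P, T, Q, A}, right has 4 {L, J, D, W}.
  Root P: left subtree has 0 nodes { }, right has 3 {T, Q, A}.
    Root T: left subtree has 0 nodes { }, right has 2 {Q, A}.
      Root Q: left subtree has 0 nodes { }, right has 1 {A}.
  Root D: left subtree has 2 nodes {L, J}, right has 1 {W}.
    Root L: left subtree has 0 nodes { }, right has 1 {J}.

B, P, T, Q, A, D, L, J, W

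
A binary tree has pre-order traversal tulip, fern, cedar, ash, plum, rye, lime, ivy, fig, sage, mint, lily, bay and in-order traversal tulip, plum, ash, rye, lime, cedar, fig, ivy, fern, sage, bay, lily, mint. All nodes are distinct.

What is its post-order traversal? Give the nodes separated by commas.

The first element of pre-order is the root; it splits in-order into left and right subtrees.
Root tulip: left subtree has 0 nodes { }, right has 12 {plum, ash, rye, lime, cedar, fig, ivy, fern, sage, bay, lily, mint}.
  Root fern: left subtree has 7 nodes {plum, ash, rye, lime, cedar, fig, ivy}, right has 4 {sage, bay, lily, mint}.
    Root cedar: left subtree has 4 nodes {plum, ash, rye, lime}, right has 2 {fig, ivy}.
      Root ash: left subtree has 1 node {plum}, right has 2 {rye, lime}.
        Root rye: left subtree has 0 nodes { }, right has 1 {lime}.
      Root ivy: left subtree has 1 node {fig}, right has 0 { }.
    Root sage: left subtree has 0 nodes { }, right has 3 {bay, lily, mint}.
      Root mint: left subtree has 2 nodes {bay, lily}, right has 0 { }.
        Root lily: left subtree has 1 node {bay}, right has 0 { }.

plum, lime, rye, ash, fig, ivy, cedar, bay, lily, mint, sage, fern, tulip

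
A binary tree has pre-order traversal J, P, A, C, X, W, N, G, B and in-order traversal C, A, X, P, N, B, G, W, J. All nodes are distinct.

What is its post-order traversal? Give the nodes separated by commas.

C, X, A, B, G, N, W, P, J

The first element of pre-order is the root; it splits in-order into left and right subtrees.
Root J: left subtree has 8 nodes {C, A, X, P, N, B, G, W}, right has 0 { }.
  Root P: left subtree has 3 nodes {C, A, X}, right has 4 {N, B, G, W}.
    Root A: left subtree has 1 node {C}, right has 1 {X}.
    Root W: left subtree has 3 nodes {N, B, G}, right has 0 { }.
      Root N: left subtree has 0 nodes { }, right has 2 {B, G}.
        Root G: left subtree has 1 node {B}, right has 0 { }.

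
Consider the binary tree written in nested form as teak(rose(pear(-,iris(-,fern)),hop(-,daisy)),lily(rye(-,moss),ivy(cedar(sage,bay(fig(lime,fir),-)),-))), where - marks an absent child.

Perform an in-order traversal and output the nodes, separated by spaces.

pear iris fern rose hop daisy teak rye moss lily sage cedar lime fig fir bay ivy

In-order visits the left subtree, then the node, then the right subtree.
At teak: go left to rose.
  At rose: go left to pear.
    At pear: no left child.
    Visit pear.
    At pear: go right to iris.
      At iris: no left child.
      Visit iris.
      At iris: go right to fern.
        fern is a leaf — visit fern.
  Visit rose.
  At rose: go right to hop.
    At hop: no left child.
    Visit hop.
    At hop: go right to daisy.
      daisy is a leaf — visit daisy.
Visit teak.
At teak: go right to lily.
  At lily: go left to rye.
    At rye: no left child.
    Visit rye.
    At rye: go right to moss.
      moss is a leaf — visit moss.
  Visit lily.
  At lily: go right to ivy.
    At ivy: go left to cedar.
      At cedar: go left to sage.
        sage is a leaf — visit sage.
      Visit cedar.
      At cedar: go right to bay.
        At bay: go left to fig.
          At fig: go left to lime.
            lime is a leaf — visit lime.
          Visit fig.
          At fig: go right to fir.
            fir is a leaf — visit fir.
        Visit bay.
        At bay: no right child.
    Visit ivy.
    At ivy: no right child.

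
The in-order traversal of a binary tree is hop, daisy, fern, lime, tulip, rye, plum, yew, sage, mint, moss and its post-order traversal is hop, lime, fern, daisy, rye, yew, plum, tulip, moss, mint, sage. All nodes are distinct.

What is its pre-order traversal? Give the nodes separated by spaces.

The last element of post-order is the root; it splits in-order into left and right subtrees.
Root sage: left subtree has 8 nodes {hop, daisy, fern, lime, tulip, rye, plum, yew}, right has 2 {mint, moss}.
  Root tulip: left subtree has 4 nodes {hop, daisy, fern, lime}, right has 3 {rye, plum, yew}.
    Root daisy: left subtree has 1 node {hop}, right has 2 {fern, lime}.
      Root fern: left subtree has 0 nodes { }, right has 1 {lime}.
    Root plum: left subtree has 1 node {rye}, right has 1 {yew}.
  Root mint: left subtree has 0 nodes { }, right has 1 {moss}.

sage tulip daisy hop fern lime plum rye yew mint moss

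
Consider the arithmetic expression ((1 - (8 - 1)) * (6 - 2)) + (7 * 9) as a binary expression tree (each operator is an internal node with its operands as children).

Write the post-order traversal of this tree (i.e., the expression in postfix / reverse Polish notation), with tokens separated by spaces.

1 8 1 - - 6 2 - * 7 9 * +

Post-order on an expression tree gives postfix notation: for each operator, emit left operand, right operand, then the operator.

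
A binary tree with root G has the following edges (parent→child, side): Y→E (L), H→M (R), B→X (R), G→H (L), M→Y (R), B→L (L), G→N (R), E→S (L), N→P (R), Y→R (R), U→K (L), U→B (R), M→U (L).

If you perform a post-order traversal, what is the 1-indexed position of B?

4

Post-order visits the left subtree, then the right subtree, then the node.
At G: go left to H.
  At H: no left child.
  At H: go right to M.
    At M: go left to U.
      At U: go left to K.
        K is a leaf — visit K.
      At U: go right to B.
        At B: go left to L.
          L is a leaf — visit L.
        At B: go right to X.
          X is a leaf — visit X.
        Visit B.
      Visit U.
    At M: go right to Y.
      At Y: go left to E.
        At E: go left to S.
          S is a leaf — visit S.
        At E: no right child.
        Visit E.
      At Y: go right to R.
        R is a leaf — visit R.
      Visit Y.
    Visit M.
  Visit H.
At G: go right to N.
  At N: no left child.
  At N: go right to P.
    P is a leaf — visit P.
  Visit N.
Visit G.
Full post-order sequence: K, L, X, B, U, S, E, R, Y, M, H, P, N, G.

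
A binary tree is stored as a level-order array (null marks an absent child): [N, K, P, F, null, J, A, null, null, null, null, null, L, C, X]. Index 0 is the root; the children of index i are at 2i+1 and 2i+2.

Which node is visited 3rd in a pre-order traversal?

Pre-order visits the node, then its left subtree, then its right subtree.
Visit N.
At N: go left to K.
  Visit K.
  At K: go left to F.
    F is a leaf — visit F.
  At K: no right child.
At N: go right to P.
  Visit P.
  At P: go left to J.
    Visit J.
    At J: no left child.
    At J: go right to L.
      L is a leaf — visit L.
  At P: go right to A.
    Visit A.
    At A: go left to C.
      C is a leaf — visit C.
    At A: go right to X.
      X is a leaf — visit X.
Full pre-order sequence: N, K, F, P, J, L, A, C, X.

F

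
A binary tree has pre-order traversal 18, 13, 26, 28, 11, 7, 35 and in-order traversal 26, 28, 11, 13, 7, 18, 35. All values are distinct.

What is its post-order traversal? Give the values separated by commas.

11, 28, 26, 7, 13, 35, 18

The first element of pre-order is the root; it splits in-order into left and right subtrees.
Root 18: left subtree has 5 nodes {26, 28, 11, 13, 7}, right has 1 {35}.
  Root 13: left subtree has 3 nodes {26, 28, 11}, right has 1 {7}.
    Root 26: left subtree has 0 nodes { }, right has 2 {28, 11}.
      Root 28: left subtree has 0 nodes { }, right has 1 {11}.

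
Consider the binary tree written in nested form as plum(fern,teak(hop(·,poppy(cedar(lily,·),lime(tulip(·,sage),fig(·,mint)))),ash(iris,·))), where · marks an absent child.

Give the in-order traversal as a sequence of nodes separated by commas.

In-order visits the left subtree, then the node, then the right subtree.
At plum: go left to fern.
  fern is a leaf — visit fern.
Visit plum.
At plum: go right to teak.
  At teak: go left to hop.
    At hop: no left child.
    Visit hop.
    At hop: go right to poppy.
      At poppy: go left to cedar.
        At cedar: go left to lily.
          lily is a leaf — visit lily.
        Visit cedar.
        At cedar: no right child.
      Visit poppy.
      At poppy: go right to lime.
        At lime: go left to tulip.
          At tulip: no left child.
          Visit tulip.
          At tulip: go right to sage.
            sage is a leaf — visit sage.
        Visit lime.
        At lime: go right to fig.
          At fig: no left child.
          Visit fig.
          At fig: go right to mint.
            mint is a leaf — visit mint.
  Visit teak.
  At teak: go right to ash.
    At ash: go left to iris.
      iris is a leaf — visit iris.
    Visit ash.
    At ash: no right child.

fern, plum, hop, lily, cedar, poppy, tulip, sage, lime, fig, mint, teak, iris, ash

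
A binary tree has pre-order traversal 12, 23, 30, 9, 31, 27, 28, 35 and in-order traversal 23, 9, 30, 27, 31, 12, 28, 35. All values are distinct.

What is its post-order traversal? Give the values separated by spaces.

9 27 31 30 23 35 28 12

The first element of pre-order is the root; it splits in-order into left and right subtrees.
Root 12: left subtree has 5 nodes {23, 9, 30, 27, 31}, right has 2 {28, 35}.
  Root 23: left subtree has 0 nodes { }, right has 4 {9, 30, 27, 31}.
    Root 30: left subtree has 1 node {9}, right has 2 {27, 31}.
      Root 31: left subtree has 1 node {27}, right has 0 { }.
  Root 28: left subtree has 0 nodes { }, right has 1 {35}.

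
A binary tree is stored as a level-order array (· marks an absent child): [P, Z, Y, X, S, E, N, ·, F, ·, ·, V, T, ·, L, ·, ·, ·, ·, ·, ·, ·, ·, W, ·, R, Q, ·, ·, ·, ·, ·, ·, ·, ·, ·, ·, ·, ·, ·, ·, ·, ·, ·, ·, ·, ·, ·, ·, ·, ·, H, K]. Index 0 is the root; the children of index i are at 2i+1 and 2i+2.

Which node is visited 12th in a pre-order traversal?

H

Pre-order visits the node, then its left subtree, then its right subtree.
Visit P.
At P: go left to Z.
  Visit Z.
  At Z: go left to X.
    Visit X.
    At X: no left child.
    At X: go right to F.
      F is a leaf — visit F.
  At Z: go right to S.
    S is a leaf — visit S.
At P: go right to Y.
  Visit Y.
  At Y: go left to E.
    Visit E.
    At E: go left to V.
      Visit V.
      At V: go left to W.
        W is a leaf — visit W.
      At V: no right child.
    At E: go right to T.
      Visit T.
      At T: go left to R.
        Visit R.
        At R: go left to H.
          H is a leaf — visit H.
        At R: go right to K.
          K is a leaf — visit K.
      At T: go right to Q.
        Q is a leaf — visit Q.
  At Y: go right to N.
    Visit N.
    At N: no left child.
    At N: go right to L.
      L is a leaf — visit L.
Full pre-order sequence: P, Z, X, F, S, Y, E, V, W, T, R, H, K, Q, N, L.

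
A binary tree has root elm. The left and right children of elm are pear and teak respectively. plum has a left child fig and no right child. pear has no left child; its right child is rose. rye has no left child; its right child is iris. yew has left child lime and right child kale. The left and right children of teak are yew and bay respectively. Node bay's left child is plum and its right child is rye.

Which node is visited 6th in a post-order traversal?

Post-order visits the left subtree, then the right subtree, then the node.
At elm: go left to pear.
  At pear: no left child.
  At pear: go right to rose.
    rose is a leaf — visit rose.
  Visit pear.
At elm: go right to teak.
  At teak: go left to yew.
    At yew: go left to lime.
      lime is a leaf — visit lime.
    At yew: go right to kale.
      kale is a leaf — visit kale.
    Visit yew.
  At teak: go right to bay.
    At bay: go left to plum.
      At plum: go left to fig.
        fig is a leaf — visit fig.
      At plum: no right child.
      Visit plum.
    At bay: go right to rye.
      At rye: no left child.
      At rye: go right to iris.
        iris is a leaf — visit iris.
      Visit rye.
    Visit bay.
  Visit teak.
Visit elm.
Full post-order sequence: rose, pear, lime, kale, yew, fig, plum, iris, rye, bay, teak, elm.

fig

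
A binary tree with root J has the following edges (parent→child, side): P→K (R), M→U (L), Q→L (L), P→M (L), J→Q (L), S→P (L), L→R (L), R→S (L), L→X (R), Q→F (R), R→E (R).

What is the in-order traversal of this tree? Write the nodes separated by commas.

In-order visits the left subtree, then the node, then the right subtree.
At J: go left to Q.
  At Q: go left to L.
    At L: go left to R.
      At R: go left to S.
        At S: go left to P.
          At P: go left to M.
            At M: go left to U.
              U is a leaf — visit U.
            Visit M.
            At M: no right child.
          Visit P.
          At P: go right to K.
            K is a leaf — visit K.
        Visit S.
        At S: no right child.
      Visit R.
      At R: go right to E.
        E is a leaf — visit E.
    Visit L.
    At L: go right to X.
      X is a leaf — visit X.
  Visit Q.
  At Q: go right to F.
    F is a leaf — visit F.
Visit J.
At J: no right child.

U, M, P, K, S, R, E, L, X, Q, F, J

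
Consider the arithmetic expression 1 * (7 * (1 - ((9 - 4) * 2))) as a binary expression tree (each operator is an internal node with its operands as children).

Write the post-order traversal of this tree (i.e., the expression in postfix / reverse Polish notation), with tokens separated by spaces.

1 7 1 9 4 - 2 * - * *

Post-order on an expression tree gives postfix notation: for each operator, emit left operand, right operand, then the operator.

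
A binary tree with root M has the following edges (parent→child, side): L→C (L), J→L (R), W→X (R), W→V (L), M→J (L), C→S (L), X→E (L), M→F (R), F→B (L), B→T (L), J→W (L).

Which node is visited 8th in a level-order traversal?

Level-order visits nodes level by level from the root, left to right within each level.
Level 0: M
Level 1: J, F
Level 2: W, L, B
Level 3: V, X, C, T
Level 4: E, S
Full level-order sequence: M, J, F, W, L, B, V, X, C, T, E, S.

X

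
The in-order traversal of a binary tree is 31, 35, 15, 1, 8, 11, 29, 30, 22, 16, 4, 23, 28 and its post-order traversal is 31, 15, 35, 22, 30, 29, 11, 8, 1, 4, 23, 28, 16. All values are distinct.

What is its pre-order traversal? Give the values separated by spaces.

16 1 35 31 15 8 11 29 30 22 28 23 4

The last element of post-order is the root; it splits in-order into left and right subtrees.
Root 16: left subtree has 9 nodes {31, 35, 15, 1, 8, 11, 29, 30, 22}, right has 3 {4, 23, 28}.
  Root 1: left subtree has 3 nodes {31, 35, 15}, right has 5 {8, 11, 29, 30, 22}.
    Root 35: left subtree has 1 node {31}, right has 1 {15}.
    Root 8: left subtree has 0 nodes { }, right has 4 {11, 29, 30, 22}.
      Root 11: left subtree has 0 nodes { }, right has 3 {29, 30, 22}.
        Root 29: left subtree has 0 nodes { }, right has 2 {30, 22}.
          Root 30: left subtree has 0 nodes { }, right has 1 {22}.
  Root 28: left subtree has 2 nodes {4, 23}, right has 0 { }.
    Root 23: left subtree has 1 node {4}, right has 0 { }.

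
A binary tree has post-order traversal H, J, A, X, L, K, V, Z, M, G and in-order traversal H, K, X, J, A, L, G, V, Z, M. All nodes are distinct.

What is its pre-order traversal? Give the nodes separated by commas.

G, K, H, L, X, A, J, M, Z, V

The last element of post-order is the root; it splits in-order into left and right subtrees.
Root G: left subtree has 6 nodes {H, K, X, J, A, L}, right has 3 {V, Z, M}.
  Root K: left subtree has 1 node {H}, right has 4 {X, J, A, L}.
    Root L: left subtree has 3 nodes {X, J, A}, right has 0 { }.
      Root X: left subtree has 0 nodes { }, right has 2 {J, A}.
        Root A: left subtree has 1 node {J}, right has 0 { }.
  Root M: left subtree has 2 nodes {V, Z}, right has 0 { }.
    Root Z: left subtree has 1 node {V}, right has 0 { }.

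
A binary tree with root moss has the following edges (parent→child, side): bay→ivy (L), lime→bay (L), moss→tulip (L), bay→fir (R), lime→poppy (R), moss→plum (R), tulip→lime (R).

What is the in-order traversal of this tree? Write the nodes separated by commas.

tulip, ivy, bay, fir, lime, poppy, moss, plum

In-order visits the left subtree, then the node, then the right subtree.
At moss: go left to tulip.
  At tulip: no left child.
  Visit tulip.
  At tulip: go right to lime.
    At lime: go left to bay.
      At bay: go left to ivy.
        ivy is a leaf — visit ivy.
      Visit bay.
      At bay: go right to fir.
        fir is a leaf — visit fir.
    Visit lime.
    At lime: go right to poppy.
      poppy is a leaf — visit poppy.
Visit moss.
At moss: go right to plum.
  plum is a leaf — visit plum.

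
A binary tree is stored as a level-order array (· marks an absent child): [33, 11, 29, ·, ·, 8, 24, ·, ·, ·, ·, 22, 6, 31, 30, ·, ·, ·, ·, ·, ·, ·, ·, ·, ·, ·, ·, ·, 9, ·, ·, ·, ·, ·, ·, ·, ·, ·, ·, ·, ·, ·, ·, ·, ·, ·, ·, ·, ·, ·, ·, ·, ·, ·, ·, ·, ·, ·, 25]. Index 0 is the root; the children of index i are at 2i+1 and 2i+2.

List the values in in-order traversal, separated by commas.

In-order visits the left subtree, then the node, then the right subtree.
At 33: go left to 11.
  11 is a leaf — visit 11.
Visit 33.
At 33: go right to 29.
  At 29: go left to 8.
    At 8: go left to 22.
      22 is a leaf — visit 22.
    Visit 8.
    At 8: go right to 6.
      6 is a leaf — visit 6.
  Visit 29.
  At 29: go right to 24.
    At 24: go left to 31.
      At 31: no left child.
      Visit 31.
      At 31: go right to 9.
        At 9: no left child.
        Visit 9.
        At 9: go right to 25.
          25 is a leaf — visit 25.
    Visit 24.
    At 24: go right to 30.
      30 is a leaf — visit 30.

11, 33, 22, 8, 6, 29, 31, 9, 25, 24, 30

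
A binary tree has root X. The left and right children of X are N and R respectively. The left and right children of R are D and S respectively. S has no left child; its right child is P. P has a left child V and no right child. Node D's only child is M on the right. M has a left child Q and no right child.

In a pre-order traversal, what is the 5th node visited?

M

Pre-order visits the node, then its left subtree, then its right subtree.
Visit X.
At X: go left to N.
  N is a leaf — visit N.
At X: go right to R.
  Visit R.
  At R: go left to D.
    Visit D.
    At D: no left child.
    At D: go right to M.
      Visit M.
      At M: go left to Q.
        Q is a leaf — visit Q.
      At M: no right child.
  At R: go right to S.
    Visit S.
    At S: no left child.
    At S: go right to P.
      Visit P.
      At P: go left to V.
        V is a leaf — visit V.
      At P: no right child.
Full pre-order sequence: X, N, R, D, M, Q, S, P, V.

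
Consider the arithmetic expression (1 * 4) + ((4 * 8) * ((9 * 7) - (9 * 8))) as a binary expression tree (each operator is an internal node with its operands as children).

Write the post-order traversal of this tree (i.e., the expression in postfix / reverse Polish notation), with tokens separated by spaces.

Post-order on an expression tree gives postfix notation: for each operator, emit left operand, right operand, then the operator.

1 4 * 4 8 * 9 7 * 9 8 * - * +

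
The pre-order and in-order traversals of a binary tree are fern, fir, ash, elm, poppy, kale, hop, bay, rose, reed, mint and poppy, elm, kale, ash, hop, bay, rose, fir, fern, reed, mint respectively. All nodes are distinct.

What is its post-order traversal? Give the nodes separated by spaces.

poppy kale elm rose bay hop ash fir mint reed fern

The first element of pre-order is the root; it splits in-order into left and right subtrees.
Root fern: left subtree has 8 nodes {poppy, elm, kale, ash, hop, bay, rose, fir}, right has 2 {reed, mint}.
  Root fir: left subtree has 7 nodes {poppy, elm, kale, ash, hop, bay, rose}, right has 0 { }.
    Root ash: left subtree has 3 nodes {poppy, elm, kale}, right has 3 {hop, bay, rose}.
      Root elm: left subtree has 1 node {poppy}, right has 1 {kale}.
      Root hop: left subtree has 0 nodes { }, right has 2 {bay, rose}.
        Root bay: left subtree has 0 nodes { }, right has 1 {rose}.
  Root reed: left subtree has 0 nodes { }, right has 1 {mint}.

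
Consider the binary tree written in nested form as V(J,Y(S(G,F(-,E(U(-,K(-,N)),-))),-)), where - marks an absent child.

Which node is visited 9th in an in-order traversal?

E

In-order visits the left subtree, then the node, then the right subtree.
At V: go left to J.
  J is a leaf — visit J.
Visit V.
At V: go right to Y.
  At Y: go left to S.
    At S: go left to G.
      G is a leaf — visit G.
    Visit S.
    At S: go right to F.
      At F: no left child.
      Visit F.
      At F: go right to E.
        At E: go left to U.
          At U: no left child.
          Visit U.
          At U: go right to K.
            At K: no left child.
            Visit K.
            At K: go right to N.
              N is a leaf — visit N.
        Visit E.
        At E: no right child.
  Visit Y.
  At Y: no right child.
Full in-order sequence: J, V, G, S, F, U, K, N, E, Y.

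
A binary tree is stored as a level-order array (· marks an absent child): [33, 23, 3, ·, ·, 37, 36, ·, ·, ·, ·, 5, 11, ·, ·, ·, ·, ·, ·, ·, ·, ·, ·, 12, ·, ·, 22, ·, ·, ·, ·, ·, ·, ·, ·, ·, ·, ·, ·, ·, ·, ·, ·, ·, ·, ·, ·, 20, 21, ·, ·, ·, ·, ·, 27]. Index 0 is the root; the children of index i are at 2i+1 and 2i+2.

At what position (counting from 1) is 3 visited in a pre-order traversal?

Pre-order visits the node, then its left subtree, then its right subtree.
Visit 33.
At 33: go left to 23.
  23 is a leaf — visit 23.
At 33: go right to 3.
  Visit 3.
  At 3: go left to 37.
    Visit 37.
    At 37: go left to 5.
      Visit 5.
      At 5: go left to 12.
        Visit 12.
        At 12: go left to 20.
          20 is a leaf — visit 20.
        At 12: go right to 21.
          21 is a leaf — visit 21.
      At 5: no right child.
    At 37: go right to 11.
      Visit 11.
      At 11: no left child.
      At 11: go right to 22.
        Visit 22.
        At 22: no left child.
        At 22: go right to 27.
          27 is a leaf — visit 27.
  At 3: go right to 36.
    36 is a leaf — visit 36.
Full pre-order sequence: 33, 23, 3, 37, 5, 12, 20, 21, 11, 22, 27, 36.

3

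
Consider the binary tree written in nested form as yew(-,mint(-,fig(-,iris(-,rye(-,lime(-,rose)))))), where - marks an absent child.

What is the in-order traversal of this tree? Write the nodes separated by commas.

yew, mint, fig, iris, rye, lime, rose

In-order visits the left subtree, then the node, then the right subtree.
At yew: no left child.
Visit yew.
At yew: go right to mint.
  At mint: no left child.
  Visit mint.
  At mint: go right to fig.
    At fig: no left child.
    Visit fig.
    At fig: go right to iris.
      At iris: no left child.
      Visit iris.
      At iris: go right to rye.
        At rye: no left child.
        Visit rye.
        At rye: go right to lime.
          At lime: no left child.
          Visit lime.
          At lime: go right to rose.
            rose is a leaf — visit rose.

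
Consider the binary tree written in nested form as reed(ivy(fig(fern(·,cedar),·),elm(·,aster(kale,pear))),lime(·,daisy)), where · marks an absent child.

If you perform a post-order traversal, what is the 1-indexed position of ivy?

Post-order visits the left subtree, then the right subtree, then the node.
At reed: go left to ivy.
  At ivy: go left to fig.
    At fig: go left to fern.
      At fern: no left child.
      At fern: go right to cedar.
        cedar is a leaf — visit cedar.
      Visit fern.
    At fig: no right child.
    Visit fig.
  At ivy: go right to elm.
    At elm: no left child.
    At elm: go right to aster.
      At aster: go left to kale.
        kale is a leaf — visit kale.
      At aster: go right to pear.
        pear is a leaf — visit pear.
      Visit aster.
    Visit elm.
  Visit ivy.
At reed: go right to lime.
  At lime: no left child.
  At lime: go right to daisy.
    daisy is a leaf — visit daisy.
  Visit lime.
Visit reed.
Full post-order sequence: cedar, fern, fig, kale, pear, aster, elm, ivy, daisy, lime, reed.

8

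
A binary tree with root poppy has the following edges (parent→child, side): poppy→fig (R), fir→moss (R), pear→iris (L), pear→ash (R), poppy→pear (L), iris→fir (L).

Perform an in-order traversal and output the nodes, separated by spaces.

fir moss iris pear ash poppy fig

In-order visits the left subtree, then the node, then the right subtree.
At poppy: go left to pear.
  At pear: go left to iris.
    At iris: go left to fir.
      At fir: no left child.
      Visit fir.
      At fir: go right to moss.
        moss is a leaf — visit moss.
    Visit iris.
    At iris: no right child.
  Visit pear.
  At pear: go right to ash.
    ash is a leaf — visit ash.
Visit poppy.
At poppy: go right to fig.
  fig is a leaf — visit fig.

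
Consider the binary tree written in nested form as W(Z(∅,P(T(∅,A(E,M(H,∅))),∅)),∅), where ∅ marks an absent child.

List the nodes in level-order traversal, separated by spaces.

Level-order visits nodes level by level from the root, left to right within each level.
Level 0: W
Level 1: Z
Level 2: P
Level 3: T
Level 4: A
Level 5: E, M
Level 6: H

W Z P T A E M H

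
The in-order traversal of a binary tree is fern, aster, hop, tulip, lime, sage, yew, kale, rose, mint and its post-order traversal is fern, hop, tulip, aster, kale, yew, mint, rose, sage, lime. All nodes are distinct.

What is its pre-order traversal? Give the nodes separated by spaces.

lime aster fern tulip hop sage rose yew kale mint

The last element of post-order is the root; it splits in-order into left and right subtrees.
Root lime: left subtree has 4 nodes {fern, aster, hop, tulip}, right has 5 {sage, yew, kale, rose, mint}.
  Root aster: left subtree has 1 node {fern}, right has 2 {hop, tulip}.
    Root tulip: left subtree has 1 node {hop}, right has 0 { }.
  Root sage: left subtree has 0 nodes { }, right has 4 {yew, kale, rose, mint}.
    Root rose: left subtree has 2 nodes {yew, kale}, right has 1 {mint}.
      Root yew: left subtree has 0 nodes { }, right has 1 {kale}.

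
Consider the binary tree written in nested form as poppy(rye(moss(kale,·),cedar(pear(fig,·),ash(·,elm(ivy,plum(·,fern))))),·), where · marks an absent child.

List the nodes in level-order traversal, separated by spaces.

poppy rye moss cedar kale pear ash fig elm ivy plum fern

Level-order visits nodes level by level from the root, left to right within each level.
Level 0: poppy
Level 1: rye
Level 2: moss, cedar
Level 3: kale, pear, ash
Level 4: fig, elm
Level 5: ivy, plum
Level 6: fern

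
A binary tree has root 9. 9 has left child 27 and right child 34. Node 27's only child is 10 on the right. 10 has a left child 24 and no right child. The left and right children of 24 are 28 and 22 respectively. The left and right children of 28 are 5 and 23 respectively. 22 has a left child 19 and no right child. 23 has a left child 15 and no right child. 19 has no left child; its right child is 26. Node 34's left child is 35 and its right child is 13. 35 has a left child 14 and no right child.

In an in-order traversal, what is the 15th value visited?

13

In-order visits the left subtree, then the node, then the right subtree.
At 9: go left to 27.
  At 27: no left child.
  Visit 27.
  At 27: go right to 10.
    At 10: go left to 24.
      At 24: go left to 28.
        At 28: go left to 5.
          5 is a leaf — visit 5.
        Visit 28.
        At 28: go right to 23.
          At 23: go left to 15.
            15 is a leaf — visit 15.
          Visit 23.
          At 23: no right child.
      Visit 24.
      At 24: go right to 22.
        At 22: go left to 19.
          At 19: no left child.
          Visit 19.
          At 19: go right to 26.
            26 is a leaf — visit 26.
        Visit 22.
        At 22: no right child.
    Visit 10.
    At 10: no right child.
Visit 9.
At 9: go right to 34.
  At 34: go left to 35.
    At 35: go left to 14.
      14 is a leaf — visit 14.
    Visit 35.
    At 35: no right child.
  Visit 34.
  At 34: go right to 13.
    13 is a leaf — visit 13.
Full in-order sequence: 27, 5, 28, 15, 23, 24, 19, 26, 22, 10, 9, 14, 35, 34, 13.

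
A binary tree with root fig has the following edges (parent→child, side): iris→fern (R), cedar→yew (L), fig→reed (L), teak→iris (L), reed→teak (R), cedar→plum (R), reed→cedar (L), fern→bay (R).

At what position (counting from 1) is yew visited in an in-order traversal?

1

In-order visits the left subtree, then the node, then the right subtree.
At fig: go left to reed.
  At reed: go left to cedar.
    At cedar: go left to yew.
      yew is a leaf — visit yew.
    Visit cedar.
    At cedar: go right to plum.
      plum is a leaf — visit plum.
  Visit reed.
  At reed: go right to teak.
    At teak: go left to iris.
      At iris: no left child.
      Visit iris.
      At iris: go right to fern.
        At fern: no left child.
        Visit fern.
        At fern: go right to bay.
          bay is a leaf — visit bay.
    Visit teak.
    At teak: no right child.
Visit fig.
At fig: no right child.
Full in-order sequence: yew, cedar, plum, reed, iris, fern, bay, teak, fig.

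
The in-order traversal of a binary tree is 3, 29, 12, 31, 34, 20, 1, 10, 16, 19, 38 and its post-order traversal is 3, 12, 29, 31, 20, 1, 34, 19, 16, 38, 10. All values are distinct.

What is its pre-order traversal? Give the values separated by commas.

The last element of post-order is the root; it splits in-order into left and right subtrees.
Root 10: left subtree has 7 nodes {3, 29, 12, 31, 34, 20, 1}, right has 3 {16, 19, 38}.
  Root 34: left subtree has 4 nodes {3, 29, 12, 31}, right has 2 {20, 1}.
    Root 31: left subtree has 3 nodes {3, 29, 12}, right has 0 { }.
      Root 29: left subtree has 1 node {3}, right has 1 {12}.
    Root 1: left subtree has 1 node {20}, right has 0 { }.
  Root 38: left subtree has 2 nodes {16, 19}, right has 0 { }.
    Root 16: left subtree has 0 nodes { }, right has 1 {19}.

10, 34, 31, 29, 3, 12, 1, 20, 38, 16, 19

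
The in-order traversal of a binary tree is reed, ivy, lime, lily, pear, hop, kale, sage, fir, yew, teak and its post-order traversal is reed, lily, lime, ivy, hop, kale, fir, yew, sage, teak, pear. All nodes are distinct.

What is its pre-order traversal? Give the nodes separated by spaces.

The last element of post-order is the root; it splits in-order into left and right subtrees.
Root pear: left subtree has 4 nodes {reed, ivy, lime, lily}, right has 6 {hop, kale, sage, fir, yew, teak}.
  Root ivy: left subtree has 1 node {reed}, right has 2 {lime, lily}.
    Root lime: left subtree has 0 nodes { }, right has 1 {lily}.
  Root teak: left subtree has 5 nodes {hop, kale, sage, fir, yew}, right has 0 { }.
    Root sage: left subtree has 2 nodes {hop, kale}, right has 2 {fir, yew}.
      Root kale: left subtree has 1 node {hop}, right has 0 { }.
      Root yew: left subtree has 1 node {fir}, right has 0 { }.

pear ivy reed lime lily teak sage kale hop yew fir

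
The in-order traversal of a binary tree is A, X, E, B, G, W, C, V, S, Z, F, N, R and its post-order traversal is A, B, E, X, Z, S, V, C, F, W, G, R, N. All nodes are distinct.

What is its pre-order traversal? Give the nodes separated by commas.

N, G, X, A, E, B, W, F, C, V, S, Z, R

The last element of post-order is the root; it splits in-order into left and right subtrees.
Root N: left subtree has 11 nodes {A, X, E, B, G, W, C, V, S, Z, F}, right has 1 {R}.
  Root G: left subtree has 4 nodes {A, X, E, B}, right has 6 {W, C, V, S, Z, F}.
    Root X: left subtree has 1 node {A}, right has 2 {E, B}.
      Root E: left subtree has 0 nodes { }, right has 1 {B}.
    Root W: left subtree has 0 nodes { }, right has 5 {C, V, S, Z, F}.
      Root F: left subtree has 4 nodes {C, V, S, Z}, right has 0 { }.
        Root C: left subtree has 0 nodes { }, right has 3 {V, S, Z}.
          Root V: left subtree has 0 nodes { }, right has 2 {S, Z}.
            Root S: left subtree has 0 nodes { }, right has 1 {Z}.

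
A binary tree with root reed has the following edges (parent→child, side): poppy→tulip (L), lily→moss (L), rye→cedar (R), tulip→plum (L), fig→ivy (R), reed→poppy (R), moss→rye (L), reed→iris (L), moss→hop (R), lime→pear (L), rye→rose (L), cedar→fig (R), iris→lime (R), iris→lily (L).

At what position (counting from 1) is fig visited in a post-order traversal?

3

Post-order visits the left subtree, then the right subtree, then the node.
At reed: go left to iris.
  At iris: go left to lily.
    At lily: go left to moss.
      At moss: go left to rye.
        At rye: go left to rose.
          rose is a leaf — visit rose.
        At rye: go right to cedar.
          At cedar: no left child.
          At cedar: go right to fig.
            At fig: no left child.
            At fig: go right to ivy.
              ivy is a leaf — visit ivy.
            Visit fig.
          Visit cedar.
        Visit rye.
      At moss: go right to hop.
        hop is a leaf — visit hop.
      Visit moss.
    At lily: no right child.
    Visit lily.
  At iris: go right to lime.
    At lime: go left to pear.
      pear is a leaf — visit pear.
    At lime: no right child.
    Visit lime.
  Visit iris.
At reed: go right to poppy.
  At poppy: go left to tulip.
    At tulip: go left to plum.
      plum is a leaf — visit plum.
    At tulip: no right child.
    Visit tulip.
  At poppy: no right child.
  Visit poppy.
Visit reed.
Full post-order sequence: rose, ivy, fig, cedar, rye, hop, moss, lily, pear, lime, iris, plum, tulip, poppy, reed.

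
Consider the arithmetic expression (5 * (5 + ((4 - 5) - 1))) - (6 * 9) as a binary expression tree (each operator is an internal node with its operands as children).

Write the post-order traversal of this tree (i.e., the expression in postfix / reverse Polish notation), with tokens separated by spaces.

Post-order on an expression tree gives postfix notation: for each operator, emit left operand, right operand, then the operator.

5 5 4 5 - 1 - + * 6 9 * -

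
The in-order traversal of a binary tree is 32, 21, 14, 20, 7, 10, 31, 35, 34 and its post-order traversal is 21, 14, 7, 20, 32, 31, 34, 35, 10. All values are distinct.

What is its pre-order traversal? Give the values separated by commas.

The last element of post-order is the root; it splits in-order into left and right subtrees.
Root 10: left subtree has 5 nodes {32, 21, 14, 20, 7}, right has 3 {31, 35, 34}.
  Root 32: left subtree has 0 nodes { }, right has 4 {21, 14, 20, 7}.
    Root 20: left subtree has 2 nodes {21, 14}, right has 1 {7}.
      Root 14: left subtree has 1 node {21}, right has 0 { }.
  Root 35: left subtree has 1 node {31}, right has 1 {34}.

10, 32, 20, 14, 21, 7, 35, 31, 34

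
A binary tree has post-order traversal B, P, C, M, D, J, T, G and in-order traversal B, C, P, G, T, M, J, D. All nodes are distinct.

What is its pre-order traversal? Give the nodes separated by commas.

The last element of post-order is the root; it splits in-order into left and right subtrees.
Root G: left subtree has 3 nodes {B, C, P}, right has 4 {T, M, J, D}.
  Root C: left subtree has 1 node {B}, right has 1 {P}.
  Root T: left subtree has 0 nodes { }, right has 3 {M, J, D}.
    Root J: left subtree has 1 node {M}, right has 1 {D}.

G, C, B, P, T, J, M, D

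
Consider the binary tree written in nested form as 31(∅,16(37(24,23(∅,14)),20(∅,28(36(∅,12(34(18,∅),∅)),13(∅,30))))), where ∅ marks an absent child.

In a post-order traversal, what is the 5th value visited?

Post-order visits the left subtree, then the right subtree, then the node.
At 31: no left child.
At 31: go right to 16.
  At 16: go left to 37.
    At 37: go left to 24.
      24 is a leaf — visit 24.
    At 37: go right to 23.
      At 23: no left child.
      At 23: go right to 14.
        14 is a leaf — visit 14.
      Visit 23.
    Visit 37.
  At 16: go right to 20.
    At 20: no left child.
    At 20: go right to 28.
      At 28: go left to 36.
        At 36: no left child.
        At 36: go right to 12.
          At 12: go left to 34.
            At 34: go left to 18.
              18 is a leaf — visit 18.
            At 34: no right child.
            Visit 34.
          At 12: no right child.
          Visit 12.
        Visit 36.
      At 28: go right to 13.
        At 13: no left child.
        At 13: go right to 30.
          30 is a leaf — visit 30.
        Visit 13.
      Visit 28.
    Visit 20.
  Visit 16.
Visit 31.
Full post-order sequence: 24, 14, 23, 37, 18, 34, 12, 36, 30, 13, 28, 20, 16, 31.

18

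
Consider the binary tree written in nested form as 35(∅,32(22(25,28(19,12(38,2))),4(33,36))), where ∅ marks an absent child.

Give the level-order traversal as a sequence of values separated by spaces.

35 32 22 4 25 28 33 36 19 12 38 2

Level-order visits nodes level by level from the root, left to right within each level.
Level 0: 35
Level 1: 32
Level 2: 22, 4
Level 3: 25, 28, 33, 36
Level 4: 19, 12
Level 5: 38, 2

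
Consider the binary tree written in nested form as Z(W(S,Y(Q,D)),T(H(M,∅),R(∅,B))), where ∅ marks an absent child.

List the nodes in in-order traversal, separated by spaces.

In-order visits the left subtree, then the node, then the right subtree.
At Z: go left to W.
  At W: go left to S.
    S is a leaf — visit S.
  Visit W.
  At W: go right to Y.
    At Y: go left to Q.
      Q is a leaf — visit Q.
    Visit Y.
    At Y: go right to D.
      D is a leaf — visit D.
Visit Z.
At Z: go right to T.
  At T: go left to H.
    At H: go left to M.
      M is a leaf — visit M.
    Visit H.
    At H: no right child.
  Visit T.
  At T: go right to R.
    At R: no left child.
    Visit R.
    At R: go right to B.
      B is a leaf — visit B.

S W Q Y D Z M H T R B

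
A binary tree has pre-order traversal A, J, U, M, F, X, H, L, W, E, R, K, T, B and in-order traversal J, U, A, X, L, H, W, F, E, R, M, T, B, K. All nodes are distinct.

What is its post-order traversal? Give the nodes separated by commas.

U, J, L, W, H, X, R, E, F, B, T, K, M, A

The first element of pre-order is the root; it splits in-order into left and right subtrees.
Root A: left subtree has 2 nodes {J, U}, right has 11 {X, L, H, W, F, E, R, M, T, B, K}.
  Root J: left subtree has 0 nodes { }, right has 1 {U}.
  Root M: left subtree has 7 nodes {X, L, H, W, F, E, R}, right has 3 {T, B, K}.
    Root F: left subtree has 4 nodes {X, L, H, W}, right has 2 {E, R}.
      Root X: left subtree has 0 nodes { }, right has 3 {L, H, W}.
        Root H: left subtree has 1 node {L}, right has 1 {W}.
      Root E: left subtree has 0 nodes { }, right has 1 {R}.
    Root K: left subtree has 2 nodes {T, B}, right has 0 { }.
      Root T: left subtree has 0 nodes { }, right has 1 {B}.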